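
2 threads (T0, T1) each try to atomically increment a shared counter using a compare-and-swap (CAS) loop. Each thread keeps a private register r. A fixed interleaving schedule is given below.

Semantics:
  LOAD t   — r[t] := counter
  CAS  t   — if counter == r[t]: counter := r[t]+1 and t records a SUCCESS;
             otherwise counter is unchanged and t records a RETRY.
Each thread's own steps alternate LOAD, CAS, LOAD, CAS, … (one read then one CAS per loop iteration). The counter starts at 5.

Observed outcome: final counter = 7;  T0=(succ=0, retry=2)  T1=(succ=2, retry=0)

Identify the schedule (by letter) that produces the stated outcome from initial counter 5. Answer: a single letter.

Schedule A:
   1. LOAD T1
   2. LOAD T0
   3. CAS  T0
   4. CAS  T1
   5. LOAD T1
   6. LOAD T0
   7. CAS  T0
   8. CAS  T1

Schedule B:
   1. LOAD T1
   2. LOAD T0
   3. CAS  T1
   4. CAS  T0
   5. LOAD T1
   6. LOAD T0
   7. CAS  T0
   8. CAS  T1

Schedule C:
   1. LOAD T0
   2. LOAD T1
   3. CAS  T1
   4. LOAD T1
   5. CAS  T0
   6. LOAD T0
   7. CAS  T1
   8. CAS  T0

C

Run C:
   1) LOAD T0:  M=5  r_T0=5
   2) LOAD T1:  M=5  r_T1=5
   3) CAS  T1:  M=6  r_T1=5 ✓
   4) LOAD T1:  M=6  r_T1=6
   5) CAS  T0:  M=6  r_T0=5 ✗
   6) LOAD T0:  M=6  r_T0=6
   7) CAS  T1:  M=7  r_T1=6 ✓
   8) CAS  T0:  M=7  r_T0=6 ✗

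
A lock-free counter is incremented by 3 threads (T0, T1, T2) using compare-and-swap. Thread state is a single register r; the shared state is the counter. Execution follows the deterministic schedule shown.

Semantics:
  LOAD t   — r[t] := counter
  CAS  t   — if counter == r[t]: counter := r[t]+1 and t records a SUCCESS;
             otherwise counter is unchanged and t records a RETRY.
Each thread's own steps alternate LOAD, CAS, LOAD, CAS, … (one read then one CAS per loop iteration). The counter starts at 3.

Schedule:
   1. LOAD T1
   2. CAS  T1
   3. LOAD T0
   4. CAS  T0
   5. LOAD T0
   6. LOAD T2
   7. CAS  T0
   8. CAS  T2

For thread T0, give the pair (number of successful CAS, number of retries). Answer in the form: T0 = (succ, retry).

[1] T1.load  rd  (counter 3, T1.r 3)
[2] T1.cas  hit  (counter 4, T1.r 3)
[3] T0.load  rd  (counter 4, T0.r 4)
[4] T0.cas  hit  (counter 5, T0.r 4)
[5] T0.load  rd  (counter 5, T0.r 5)
[6] T2.load  rd  (counter 5, T2.r 5)
[7] T0.cas  hit  (counter 6, T0.r 5)
[8] T2.cas  miss  (counter 6, T2.r 5)

T0 = (2, 0)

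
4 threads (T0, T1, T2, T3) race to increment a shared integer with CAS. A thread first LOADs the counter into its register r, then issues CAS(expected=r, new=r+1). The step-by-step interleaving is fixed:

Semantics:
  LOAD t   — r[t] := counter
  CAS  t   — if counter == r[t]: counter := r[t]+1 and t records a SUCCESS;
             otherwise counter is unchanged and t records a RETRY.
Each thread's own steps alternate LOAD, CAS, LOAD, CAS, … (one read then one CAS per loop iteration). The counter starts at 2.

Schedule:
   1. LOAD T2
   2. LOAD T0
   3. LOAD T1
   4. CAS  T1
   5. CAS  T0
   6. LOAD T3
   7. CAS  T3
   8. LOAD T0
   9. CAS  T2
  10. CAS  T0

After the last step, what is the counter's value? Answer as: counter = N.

counter = 5

T2 LOAD — after: cnt=2, r=2 — load
T0 LOAD — after: cnt=2, r=2 — load
T1 LOAD — after: cnt=2, r=2 — load
T1 CAS — after: cnt=3, r=2 — ok
T0 CAS — after: cnt=3, r=2 — retry
T3 LOAD — after: cnt=3, r=3 — load
T3 CAS — after: cnt=4, r=3 — ok
T0 LOAD — after: cnt=4, r=4 — load
T2 CAS — after: cnt=4, r=2 — retry
T0 CAS — after: cnt=5, r=4 — ok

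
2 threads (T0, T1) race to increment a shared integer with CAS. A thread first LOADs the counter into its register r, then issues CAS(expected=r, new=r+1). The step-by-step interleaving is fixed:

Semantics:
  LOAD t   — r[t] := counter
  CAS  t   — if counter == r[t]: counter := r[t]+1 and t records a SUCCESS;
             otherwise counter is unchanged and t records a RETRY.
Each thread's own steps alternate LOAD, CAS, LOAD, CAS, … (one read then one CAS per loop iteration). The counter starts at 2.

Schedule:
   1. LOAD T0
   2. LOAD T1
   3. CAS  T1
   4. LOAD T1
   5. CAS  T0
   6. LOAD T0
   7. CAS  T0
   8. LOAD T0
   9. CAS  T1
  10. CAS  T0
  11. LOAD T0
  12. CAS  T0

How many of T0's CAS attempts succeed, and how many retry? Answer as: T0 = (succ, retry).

T0 LOAD — after: cnt=2, r=2 — load
T1 LOAD — after: cnt=2, r=2 — load
T1 CAS — after: cnt=3, r=2 — ok
T1 LOAD — after: cnt=3, r=3 — load
T0 CAS — after: cnt=3, r=2 — retry
T0 LOAD — after: cnt=3, r=3 — load
T0 CAS — after: cnt=4, r=3 — ok
T0 LOAD — after: cnt=4, r=4 — load
T1 CAS — after: cnt=4, r=3 — retry
T0 CAS — after: cnt=5, r=4 — ok
T0 LOAD — after: cnt=5, r=5 — load
T0 CAS — after: cnt=6, r=5 — ok

T0 = (3, 1)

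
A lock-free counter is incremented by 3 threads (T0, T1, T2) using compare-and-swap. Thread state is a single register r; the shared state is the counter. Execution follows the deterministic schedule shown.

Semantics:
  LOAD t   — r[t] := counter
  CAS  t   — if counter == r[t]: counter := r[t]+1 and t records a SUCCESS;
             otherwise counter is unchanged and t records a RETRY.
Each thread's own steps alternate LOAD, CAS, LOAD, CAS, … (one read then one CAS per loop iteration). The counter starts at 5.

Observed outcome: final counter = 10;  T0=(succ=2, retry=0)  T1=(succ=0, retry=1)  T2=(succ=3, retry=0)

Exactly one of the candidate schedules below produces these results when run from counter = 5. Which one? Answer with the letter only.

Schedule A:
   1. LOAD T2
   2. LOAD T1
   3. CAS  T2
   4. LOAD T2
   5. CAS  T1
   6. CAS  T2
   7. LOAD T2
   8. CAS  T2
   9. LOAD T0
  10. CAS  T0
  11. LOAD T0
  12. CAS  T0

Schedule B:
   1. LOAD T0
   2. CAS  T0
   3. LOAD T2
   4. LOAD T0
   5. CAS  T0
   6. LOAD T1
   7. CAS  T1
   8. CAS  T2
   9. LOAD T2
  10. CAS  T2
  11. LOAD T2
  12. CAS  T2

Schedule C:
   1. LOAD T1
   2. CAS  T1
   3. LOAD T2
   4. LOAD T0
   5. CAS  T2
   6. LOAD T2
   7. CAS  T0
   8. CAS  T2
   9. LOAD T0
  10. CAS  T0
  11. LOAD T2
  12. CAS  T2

A

Run A:
step 1: T2 LOAD ⇒ load; ctr=5 reg=5
step 2: T1 LOAD ⇒ load; ctr=5 reg=5
step 3: T2 CAS ⇒ ok; ctr=6 reg=5
step 4: T2 LOAD ⇒ load; ctr=6 reg=6
step 5: T1 CAS ⇒ retry; ctr=6 reg=5
step 6: T2 CAS ⇒ ok; ctr=7 reg=6
step 7: T2 LOAD ⇒ load; ctr=7 reg=7
step 8: T2 CAS ⇒ ok; ctr=8 reg=7
step 9: T0 LOAD ⇒ load; ctr=8 reg=8
step 10: T0 CAS ⇒ ok; ctr=9 reg=8
step 11: T0 LOAD ⇒ load; ctr=9 reg=9
step 12: T0 CAS ⇒ ok; ctr=10 reg=9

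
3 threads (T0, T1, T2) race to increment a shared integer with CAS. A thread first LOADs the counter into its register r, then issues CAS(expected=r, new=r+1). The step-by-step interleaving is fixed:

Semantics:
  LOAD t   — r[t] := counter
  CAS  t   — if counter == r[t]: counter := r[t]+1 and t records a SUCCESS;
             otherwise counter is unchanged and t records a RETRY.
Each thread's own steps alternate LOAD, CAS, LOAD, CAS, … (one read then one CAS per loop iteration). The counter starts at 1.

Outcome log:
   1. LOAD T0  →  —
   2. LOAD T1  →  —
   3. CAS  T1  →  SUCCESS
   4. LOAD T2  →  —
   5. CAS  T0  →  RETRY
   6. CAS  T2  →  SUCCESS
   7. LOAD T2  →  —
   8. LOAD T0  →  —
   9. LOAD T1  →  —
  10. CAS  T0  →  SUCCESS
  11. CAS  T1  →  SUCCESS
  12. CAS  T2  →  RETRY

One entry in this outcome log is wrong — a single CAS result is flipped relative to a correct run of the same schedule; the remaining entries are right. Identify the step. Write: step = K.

Re-executing:
T0 LOAD — after: cnt=1, r=1 — load
T1 LOAD — after: cnt=1, r=1 — load
T1 CAS — after: cnt=2, r=1 — ok
T2 LOAD — after: cnt=2, r=2 — load
T0 CAS — after: cnt=2, r=1 — retry
T2 CAS — after: cnt=3, r=2 — ok
T2 LOAD — after: cnt=3, r=3 — load
T0 LOAD — after: cnt=3, r=3 — load
T1 LOAD — after: cnt=3, r=3 — load
T0 CAS — after: cnt=4, r=3 — ok
T1 CAS — after: cnt=4, r=3 — retry
T2 CAS — after: cnt=4, r=3 — retry
Flip is step 11.

step = 11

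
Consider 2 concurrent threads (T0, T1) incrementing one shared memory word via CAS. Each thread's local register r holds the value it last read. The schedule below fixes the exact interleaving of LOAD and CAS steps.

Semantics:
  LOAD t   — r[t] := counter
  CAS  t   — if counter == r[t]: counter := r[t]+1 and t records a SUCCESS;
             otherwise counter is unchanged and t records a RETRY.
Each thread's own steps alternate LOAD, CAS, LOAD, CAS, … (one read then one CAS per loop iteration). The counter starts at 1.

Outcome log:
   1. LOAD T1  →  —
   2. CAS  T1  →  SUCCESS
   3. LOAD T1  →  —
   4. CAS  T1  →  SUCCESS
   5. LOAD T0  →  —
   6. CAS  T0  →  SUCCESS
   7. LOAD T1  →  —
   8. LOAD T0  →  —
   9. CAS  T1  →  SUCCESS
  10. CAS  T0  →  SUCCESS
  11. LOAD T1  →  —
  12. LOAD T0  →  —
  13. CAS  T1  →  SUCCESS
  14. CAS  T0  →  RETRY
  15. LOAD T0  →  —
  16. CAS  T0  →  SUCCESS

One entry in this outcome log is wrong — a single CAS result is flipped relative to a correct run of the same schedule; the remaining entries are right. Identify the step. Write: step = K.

step = 10

Re-executing:
1. LOAD T1 → mem=1 r[T1]=1 [LOAD]
2. CAS T1 → mem=2 r[T1]=1 [OK]
3. LOAD T1 → mem=2 r[T1]=2 [LOAD]
4. CAS T1 → mem=3 r[T1]=2 [OK]
5. LOAD T0 → mem=3 r[T0]=3 [LOAD]
6. CAS T0 → mem=4 r[T0]=3 [OK]
7. LOAD T1 → mem=4 r[T1]=4 [LOAD]
8. LOAD T0 → mem=4 r[T0]=4 [LOAD]
9. CAS T1 → mem=5 r[T1]=4 [OK]
10. CAS T0 → mem=5 r[T0]=4 [RETRY]
11. LOAD T1 → mem=5 r[T1]=5 [LOAD]
12. LOAD T0 → mem=5 r[T0]=5 [LOAD]
13. CAS T1 → mem=6 r[T1]=5 [OK]
14. CAS T0 → mem=6 r[T0]=5 [RETRY]
15. LOAD T0 → mem=6 r[T0]=6 [LOAD]
16. CAS T0 → mem=7 r[T0]=6 [OK]
Flip is step 10.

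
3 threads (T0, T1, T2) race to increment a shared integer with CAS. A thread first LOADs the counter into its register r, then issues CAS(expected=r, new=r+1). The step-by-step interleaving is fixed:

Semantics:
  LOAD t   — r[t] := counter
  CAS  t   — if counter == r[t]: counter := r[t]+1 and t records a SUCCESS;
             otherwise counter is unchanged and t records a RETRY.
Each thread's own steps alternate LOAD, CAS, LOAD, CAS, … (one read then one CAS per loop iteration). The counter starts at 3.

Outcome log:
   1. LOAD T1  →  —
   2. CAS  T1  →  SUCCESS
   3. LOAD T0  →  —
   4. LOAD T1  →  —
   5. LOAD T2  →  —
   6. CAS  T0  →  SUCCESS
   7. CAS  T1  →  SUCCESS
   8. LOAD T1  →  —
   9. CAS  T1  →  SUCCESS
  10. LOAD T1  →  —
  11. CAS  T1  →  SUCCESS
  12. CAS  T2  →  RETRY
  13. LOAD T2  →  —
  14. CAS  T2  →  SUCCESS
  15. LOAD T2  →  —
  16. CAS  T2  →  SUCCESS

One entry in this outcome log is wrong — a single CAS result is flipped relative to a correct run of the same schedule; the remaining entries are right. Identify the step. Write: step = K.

Re-executing:
[1] T1.load  rd  (counter 3, T1.r 3)
[2] T1.cas  hit  (counter 4, T1.r 3)
[3] T0.load  rd  (counter 4, T0.r 4)
[4] T1.load  rd  (counter 4, T1.r 4)
[5] T2.load  rd  (counter 4, T2.r 4)
[6] T0.cas  hit  (counter 5, T0.r 4)
[7] T1.cas  miss  (counter 5, T1.r 4)
[8] T1.load  rd  (counter 5, T1.r 5)
[9] T1.cas  hit  (counter 6, T1.r 5)
[10] T1.load  rd  (counter 6, T1.r 6)
[11] T1.cas  hit  (counter 7, T1.r 6)
[12] T2.cas  miss  (counter 7, T2.r 4)
[13] T2.load  rd  (counter 7, T2.r 7)
[14] T2.cas  hit  (counter 8, T2.r 7)
[15] T2.load  rd  (counter 8, T2.r 8)
[16] T2.cas  hit  (counter 9, T2.r 8)
Log disagrees first at step 7.

step = 7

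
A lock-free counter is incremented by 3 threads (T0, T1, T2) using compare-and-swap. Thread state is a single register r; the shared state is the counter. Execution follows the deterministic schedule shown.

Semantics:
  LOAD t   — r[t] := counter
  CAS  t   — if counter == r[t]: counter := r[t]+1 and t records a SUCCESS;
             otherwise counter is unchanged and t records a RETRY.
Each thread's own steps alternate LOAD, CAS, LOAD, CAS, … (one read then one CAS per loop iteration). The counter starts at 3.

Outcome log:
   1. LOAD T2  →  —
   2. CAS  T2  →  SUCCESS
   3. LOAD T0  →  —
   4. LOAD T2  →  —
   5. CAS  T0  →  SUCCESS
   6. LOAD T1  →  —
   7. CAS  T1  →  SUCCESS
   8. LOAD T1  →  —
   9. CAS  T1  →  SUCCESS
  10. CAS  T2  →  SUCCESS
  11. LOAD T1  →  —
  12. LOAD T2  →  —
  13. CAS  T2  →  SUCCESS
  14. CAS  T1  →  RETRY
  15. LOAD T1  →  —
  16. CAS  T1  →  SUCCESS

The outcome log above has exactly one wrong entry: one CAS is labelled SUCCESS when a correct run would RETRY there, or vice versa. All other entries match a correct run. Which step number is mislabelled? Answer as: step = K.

step = 10

Correct run:
   1) LOAD T2:  M=3  r_T2=3
   2) CAS  T2:  M=4  r_T2=3 ✓
   3) LOAD T0:  M=4  r_T0=4
   4) LOAD T2:  M=4  r_T2=4
   5) CAS  T0:  M=5  r_T0=4 ✓
   6) LOAD T1:  M=5  r_T1=5
   7) CAS  T1:  M=6  r_T1=5 ✓
   8) LOAD T1:  M=6  r_T1=6
   9) CAS  T1:  M=7  r_T1=6 ✓
  10) CAS  T2:  M=7  r_T2=4 ✗
  11) LOAD T1:  M=7  r_T1=7
  12) LOAD T2:  M=7  r_T2=7
  13) CAS  T2:  M=8  r_T2=7 ✓
  14) CAS  T1:  M=8  r_T1=7 ✗
  15) LOAD T1:  M=8  r_T1=8
  16) CAS  T1:  M=9  r_T1=8 ✓
Flip is step 10.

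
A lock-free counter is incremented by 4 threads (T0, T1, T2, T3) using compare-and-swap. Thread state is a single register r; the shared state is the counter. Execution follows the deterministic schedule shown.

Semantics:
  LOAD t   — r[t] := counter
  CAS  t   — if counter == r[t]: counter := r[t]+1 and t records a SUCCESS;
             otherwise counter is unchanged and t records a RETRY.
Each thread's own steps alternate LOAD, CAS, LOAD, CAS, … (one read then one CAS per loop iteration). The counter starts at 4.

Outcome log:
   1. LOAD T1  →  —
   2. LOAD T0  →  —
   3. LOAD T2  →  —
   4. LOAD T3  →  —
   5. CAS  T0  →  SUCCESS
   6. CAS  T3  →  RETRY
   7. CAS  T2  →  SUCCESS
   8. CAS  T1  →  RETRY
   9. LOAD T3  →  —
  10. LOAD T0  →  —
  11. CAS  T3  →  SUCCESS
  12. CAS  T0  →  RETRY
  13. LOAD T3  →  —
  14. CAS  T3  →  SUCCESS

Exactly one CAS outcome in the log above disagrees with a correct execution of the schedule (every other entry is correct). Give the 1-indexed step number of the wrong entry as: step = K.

step = 7

Re-executing:
1. LOAD T1 → mem=4 r[T1]=4 [LOAD]
2. LOAD T0 → mem=4 r[T0]=4 [LOAD]
3. LOAD T2 → mem=4 r[T2]=4 [LOAD]
4. LOAD T3 → mem=4 r[T3]=4 [LOAD]
5. CAS T0 → mem=5 r[T0]=4 [OK]
6. CAS T3 → mem=5 r[T3]=4 [RETRY]
7. CAS T2 → mem=5 r[T2]=4 [RETRY]
8. CAS T1 → mem=5 r[T1]=4 [RETRY]
9. LOAD T3 → mem=5 r[T3]=5 [LOAD]
10. LOAD T0 → mem=5 r[T0]=5 [LOAD]
11. CAS T3 → mem=6 r[T3]=5 [OK]
12. CAS T0 → mem=6 r[T0]=5 [RETRY]
13. LOAD T3 → mem=6 r[T3]=6 [LOAD]
14. CAS T3 → mem=7 r[T3]=6 [OK]
Mismatch at 7.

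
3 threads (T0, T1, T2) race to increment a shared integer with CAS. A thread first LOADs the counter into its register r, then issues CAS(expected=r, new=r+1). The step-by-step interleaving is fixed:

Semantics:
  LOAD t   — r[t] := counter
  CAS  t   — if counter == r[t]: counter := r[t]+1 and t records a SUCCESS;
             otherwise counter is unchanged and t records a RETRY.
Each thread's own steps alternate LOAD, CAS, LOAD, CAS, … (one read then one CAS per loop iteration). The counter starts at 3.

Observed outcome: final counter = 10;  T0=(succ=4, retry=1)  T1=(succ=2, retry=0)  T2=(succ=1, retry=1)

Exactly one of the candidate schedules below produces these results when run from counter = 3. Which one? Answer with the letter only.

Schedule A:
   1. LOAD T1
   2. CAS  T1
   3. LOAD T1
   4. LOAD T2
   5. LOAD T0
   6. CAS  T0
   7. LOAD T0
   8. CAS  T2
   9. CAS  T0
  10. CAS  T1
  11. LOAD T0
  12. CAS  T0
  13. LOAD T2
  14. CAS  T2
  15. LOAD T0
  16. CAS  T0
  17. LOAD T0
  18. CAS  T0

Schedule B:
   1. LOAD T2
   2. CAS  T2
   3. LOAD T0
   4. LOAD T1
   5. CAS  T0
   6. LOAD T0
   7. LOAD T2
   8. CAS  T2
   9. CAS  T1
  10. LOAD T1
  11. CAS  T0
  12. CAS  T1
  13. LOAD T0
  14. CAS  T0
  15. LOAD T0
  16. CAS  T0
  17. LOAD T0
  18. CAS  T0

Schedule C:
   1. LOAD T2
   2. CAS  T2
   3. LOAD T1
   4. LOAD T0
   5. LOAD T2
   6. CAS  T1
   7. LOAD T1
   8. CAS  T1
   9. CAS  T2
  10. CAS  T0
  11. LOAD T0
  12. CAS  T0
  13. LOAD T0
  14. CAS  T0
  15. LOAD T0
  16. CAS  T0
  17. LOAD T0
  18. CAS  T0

C

Run C:
   1) LOAD T2:  M=3  r_T2=3
   2) CAS  T2:  M=4  r_T2=3 ✓
   3) LOAD T1:  M=4  r_T1=4
   4) LOAD T0:  M=4  r_T0=4
   5) LOAD T2:  M=4  r_T2=4
   6) CAS  T1:  M=5  r_T1=4 ✓
   7) LOAD T1:  M=5  r_T1=5
   8) CAS  T1:  M=6  r_T1=5 ✓
   9) CAS  T2:  M=6  r_T2=4 ✗
  10) CAS  T0:  M=6  r_T0=4 ✗
  11) LOAD T0:  M=6  r_T0=6
  12) CAS  T0:  M=7  r_T0=6 ✓
  13) LOAD T0:  M=7  r_T0=7
  14) CAS  T0:  M=8  r_T0=7 ✓
  15) LOAD T0:  M=8  r_T0=8
  16) CAS  T0:  M=9  r_T0=8 ✓
  17) LOAD T0:  M=9  r_T0=9
  18) CAS  T0:  M=10  r_T0=9 ✓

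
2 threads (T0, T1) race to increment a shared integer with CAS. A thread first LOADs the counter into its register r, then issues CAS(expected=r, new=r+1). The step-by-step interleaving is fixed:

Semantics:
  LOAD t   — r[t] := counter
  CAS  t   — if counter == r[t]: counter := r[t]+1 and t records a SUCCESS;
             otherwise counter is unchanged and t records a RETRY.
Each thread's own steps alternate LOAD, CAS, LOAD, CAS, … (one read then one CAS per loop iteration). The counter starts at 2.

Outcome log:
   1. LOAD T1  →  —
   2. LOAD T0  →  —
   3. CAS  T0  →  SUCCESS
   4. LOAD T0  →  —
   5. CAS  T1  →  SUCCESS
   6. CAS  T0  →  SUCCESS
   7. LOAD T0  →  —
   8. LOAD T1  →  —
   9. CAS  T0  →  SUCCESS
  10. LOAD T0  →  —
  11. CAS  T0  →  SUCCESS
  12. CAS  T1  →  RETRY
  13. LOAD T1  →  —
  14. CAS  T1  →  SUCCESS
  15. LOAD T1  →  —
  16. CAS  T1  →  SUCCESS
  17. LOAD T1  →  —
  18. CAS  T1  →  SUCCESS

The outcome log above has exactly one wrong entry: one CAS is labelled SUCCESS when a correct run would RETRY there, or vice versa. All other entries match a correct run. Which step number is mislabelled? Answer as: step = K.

step = 5

Re-executing:
step 1: T1 LOAD ⇒ load; ctr=2 reg=2
step 2: T0 LOAD ⇒ load; ctr=2 reg=2
step 3: T0 CAS ⇒ ok; ctr=3 reg=2
step 4: T0 LOAD ⇒ load; ctr=3 reg=3
step 5: T1 CAS ⇒ retry; ctr=3 reg=2
step 6: T0 CAS ⇒ ok; ctr=4 reg=3
step 7: T0 LOAD ⇒ load; ctr=4 reg=4
step 8: T1 LOAD ⇒ load; ctr=4 reg=4
step 9: T0 CAS ⇒ ok; ctr=5 reg=4
step 10: T0 LOAD ⇒ load; ctr=5 reg=5
step 11: T0 CAS ⇒ ok; ctr=6 reg=5
step 12: T1 CAS ⇒ retry; ctr=6 reg=4
step 13: T1 LOAD ⇒ load; ctr=6 reg=6
step 14: T1 CAS ⇒ ok; ctr=7 reg=6
step 15: T1 LOAD ⇒ load; ctr=7 reg=7
step 16: T1 CAS ⇒ ok; ctr=8 reg=7
step 17: T1 LOAD ⇒ load; ctr=8 reg=8
step 18: T1 CAS ⇒ ok; ctr=9 reg=8
Mismatch at 5.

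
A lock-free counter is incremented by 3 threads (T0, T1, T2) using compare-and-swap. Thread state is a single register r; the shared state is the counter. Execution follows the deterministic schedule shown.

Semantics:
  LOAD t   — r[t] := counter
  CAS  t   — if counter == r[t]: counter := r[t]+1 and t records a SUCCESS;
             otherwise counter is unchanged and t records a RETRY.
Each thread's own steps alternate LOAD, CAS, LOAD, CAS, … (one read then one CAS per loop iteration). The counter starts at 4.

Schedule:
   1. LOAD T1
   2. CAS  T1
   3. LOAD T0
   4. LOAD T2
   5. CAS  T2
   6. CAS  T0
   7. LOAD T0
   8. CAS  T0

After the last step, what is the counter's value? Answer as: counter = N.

counter = 7

step 1: T1 LOAD ⇒ load; ctr=4 reg=4
step 2: T1 CAS ⇒ ok; ctr=5 reg=4
step 3: T0 LOAD ⇒ load; ctr=5 reg=5
step 4: T2 LOAD ⇒ load; ctr=5 reg=5
step 5: T2 CAS ⇒ ok; ctr=6 reg=5
step 6: T0 CAS ⇒ retry; ctr=6 reg=5
step 7: T0 LOAD ⇒ load; ctr=6 reg=6
step 8: T0 CAS ⇒ ok; ctr=7 reg=6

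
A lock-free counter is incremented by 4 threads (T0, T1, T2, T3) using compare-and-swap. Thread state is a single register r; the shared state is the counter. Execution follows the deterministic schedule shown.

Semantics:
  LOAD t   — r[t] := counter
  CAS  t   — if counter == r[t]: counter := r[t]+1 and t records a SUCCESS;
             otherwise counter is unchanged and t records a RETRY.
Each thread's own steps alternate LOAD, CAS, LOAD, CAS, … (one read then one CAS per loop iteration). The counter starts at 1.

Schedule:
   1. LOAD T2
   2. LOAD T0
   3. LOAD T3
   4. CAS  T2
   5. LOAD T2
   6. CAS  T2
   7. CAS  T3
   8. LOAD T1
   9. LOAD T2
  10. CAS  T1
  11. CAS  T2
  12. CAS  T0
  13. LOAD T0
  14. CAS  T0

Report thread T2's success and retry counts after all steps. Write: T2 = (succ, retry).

step 1: T2 LOAD ⇒ load; ctr=1 reg=1
step 2: T0 LOAD ⇒ load; ctr=1 reg=1
step 3: T3 LOAD ⇒ load; ctr=1 reg=1
step 4: T2 CAS ⇒ ok; ctr=2 reg=1
step 5: T2 LOAD ⇒ load; ctr=2 reg=2
step 6: T2 CAS ⇒ ok; ctr=3 reg=2
step 7: T3 CAS ⇒ retry; ctr=3 reg=1
step 8: T1 LOAD ⇒ load; ctr=3 reg=3
step 9: T2 LOAD ⇒ load; ctr=3 reg=3
step 10: T1 CAS ⇒ ok; ctr=4 reg=3
step 11: T2 CAS ⇒ retry; ctr=4 reg=3
step 12: T0 CAS ⇒ retry; ctr=4 reg=1
step 13: T0 LOAD ⇒ load; ctr=4 reg=4
step 14: T0 CAS ⇒ ok; ctr=5 reg=4

T2 = (2, 1)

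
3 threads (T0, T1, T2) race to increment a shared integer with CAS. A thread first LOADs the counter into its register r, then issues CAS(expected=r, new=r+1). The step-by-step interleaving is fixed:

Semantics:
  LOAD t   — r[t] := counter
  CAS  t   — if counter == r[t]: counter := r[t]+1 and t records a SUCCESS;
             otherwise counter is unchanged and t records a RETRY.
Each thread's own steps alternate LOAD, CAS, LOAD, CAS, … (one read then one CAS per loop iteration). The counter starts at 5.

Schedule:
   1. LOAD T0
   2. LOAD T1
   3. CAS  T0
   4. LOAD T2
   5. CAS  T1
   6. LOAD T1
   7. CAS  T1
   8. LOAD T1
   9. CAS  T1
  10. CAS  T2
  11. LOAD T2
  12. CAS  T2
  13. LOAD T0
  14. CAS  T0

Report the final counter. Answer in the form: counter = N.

counter = 10

step 1: T0 LOAD ⇒ load; ctr=5 reg=5
step 2: T1 LOAD ⇒ load; ctr=5 reg=5
step 3: T0 CAS ⇒ ok; ctr=6 reg=5
step 4: T2 LOAD ⇒ load; ctr=6 reg=6
step 5: T1 CAS ⇒ retry; ctr=6 reg=5
step 6: T1 LOAD ⇒ load; ctr=6 reg=6
step 7: T1 CAS ⇒ ok; ctr=7 reg=6
step 8: T1 LOAD ⇒ load; ctr=7 reg=7
step 9: T1 CAS ⇒ ok; ctr=8 reg=7
step 10: T2 CAS ⇒ retry; ctr=8 reg=6
step 11: T2 LOAD ⇒ load; ctr=8 reg=8
step 12: T2 CAS ⇒ ok; ctr=9 reg=8
step 13: T0 LOAD ⇒ load; ctr=9 reg=9
step 14: T0 CAS ⇒ ok; ctr=10 reg=9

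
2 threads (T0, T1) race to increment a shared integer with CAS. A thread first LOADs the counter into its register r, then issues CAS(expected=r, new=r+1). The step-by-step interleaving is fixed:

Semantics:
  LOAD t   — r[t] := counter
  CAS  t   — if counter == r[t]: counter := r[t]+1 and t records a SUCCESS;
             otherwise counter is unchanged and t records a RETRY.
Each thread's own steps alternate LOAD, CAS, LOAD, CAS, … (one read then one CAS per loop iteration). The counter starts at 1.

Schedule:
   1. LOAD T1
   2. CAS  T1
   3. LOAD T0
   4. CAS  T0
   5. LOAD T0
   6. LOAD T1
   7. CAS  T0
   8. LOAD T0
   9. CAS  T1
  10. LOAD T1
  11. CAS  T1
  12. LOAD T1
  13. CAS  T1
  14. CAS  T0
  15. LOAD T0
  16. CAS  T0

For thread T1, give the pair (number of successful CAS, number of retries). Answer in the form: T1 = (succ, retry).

[1] T1.load  rd  (counter 1, T1.r 1)
[2] T1.cas  hit  (counter 2, T1.r 1)
[3] T0.load  rd  (counter 2, T0.r 2)
[4] T0.cas  hit  (counter 3, T0.r 2)
[5] T0.load  rd  (counter 3, T0.r 3)
[6] T1.load  rd  (counter 3, T1.r 3)
[7] T0.cas  hit  (counter 4, T0.r 3)
[8] T0.load  rd  (counter 4, T0.r 4)
[9] T1.cas  miss  (counter 4, T1.r 3)
[10] T1.load  rd  (counter 4, T1.r 4)
[11] T1.cas  hit  (counter 5, T1.r 4)
[12] T1.load  rd  (counter 5, T1.r 5)
[13] T1.cas  hit  (counter 6, T1.r 5)
[14] T0.cas  miss  (counter 6, T0.r 4)
[15] T0.load  rd  (counter 6, T0.r 6)
[16] T0.cas  hit  (counter 7, T0.r 6)

T1 = (3, 1)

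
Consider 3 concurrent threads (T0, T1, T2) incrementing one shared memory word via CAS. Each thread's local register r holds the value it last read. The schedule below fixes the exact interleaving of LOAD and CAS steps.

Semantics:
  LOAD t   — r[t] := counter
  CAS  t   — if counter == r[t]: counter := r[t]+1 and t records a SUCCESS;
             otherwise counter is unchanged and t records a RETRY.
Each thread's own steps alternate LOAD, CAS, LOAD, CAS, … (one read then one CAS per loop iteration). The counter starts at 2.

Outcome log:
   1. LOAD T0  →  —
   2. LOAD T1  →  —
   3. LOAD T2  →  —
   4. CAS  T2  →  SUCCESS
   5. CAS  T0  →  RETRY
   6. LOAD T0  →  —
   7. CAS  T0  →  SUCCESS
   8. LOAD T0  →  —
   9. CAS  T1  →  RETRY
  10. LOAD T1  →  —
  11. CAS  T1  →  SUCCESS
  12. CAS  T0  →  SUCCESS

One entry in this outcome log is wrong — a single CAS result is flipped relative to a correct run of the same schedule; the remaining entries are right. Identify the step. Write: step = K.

Correct run:
1. LOAD T0 → mem=2 r[T0]=2 [LOAD]
2. LOAD T1 → mem=2 r[T1]=2 [LOAD]
3. LOAD T2 → mem=2 r[T2]=2 [LOAD]
4. CAS T2 → mem=3 r[T2]=2 [OK]
5. CAS T0 → mem=3 r[T0]=2 [RETRY]
6. LOAD T0 → mem=3 r[T0]=3 [LOAD]
7. CAS T0 → mem=4 r[T0]=3 [OK]
8. LOAD T0 → mem=4 r[T0]=4 [LOAD]
9. CAS T1 → mem=4 r[T1]=2 [RETRY]
10. LOAD T1 → mem=4 r[T1]=4 [LOAD]
11. CAS T1 → mem=5 r[T1]=4 [OK]
12. CAS T0 → mem=5 r[T0]=4 [RETRY]
Flip is step 12.

step = 12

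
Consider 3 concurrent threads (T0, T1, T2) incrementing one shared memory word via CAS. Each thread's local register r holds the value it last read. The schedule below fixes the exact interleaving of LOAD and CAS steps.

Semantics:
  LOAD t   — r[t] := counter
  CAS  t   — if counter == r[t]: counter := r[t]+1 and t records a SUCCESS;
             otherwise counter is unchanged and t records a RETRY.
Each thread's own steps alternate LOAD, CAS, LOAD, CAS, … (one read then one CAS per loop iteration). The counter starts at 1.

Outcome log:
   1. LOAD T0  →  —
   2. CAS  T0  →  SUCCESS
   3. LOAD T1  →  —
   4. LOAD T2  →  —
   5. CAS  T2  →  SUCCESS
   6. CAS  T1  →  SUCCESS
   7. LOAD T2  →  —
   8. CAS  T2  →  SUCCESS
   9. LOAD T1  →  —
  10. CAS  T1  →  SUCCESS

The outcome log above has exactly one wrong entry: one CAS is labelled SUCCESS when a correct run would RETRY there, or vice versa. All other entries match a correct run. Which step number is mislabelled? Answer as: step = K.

step = 6

Reference trace:
1. LOAD T0 → mem=1 r[T0]=1 [LOAD]
2. CAS T0 → mem=2 r[T0]=1 [OK]
3. LOAD T1 → mem=2 r[T1]=2 [LOAD]
4. LOAD T2 → mem=2 r[T2]=2 [LOAD]
5. CAS T2 → mem=3 r[T2]=2 [OK]
6. CAS T1 → mem=3 r[T1]=2 [RETRY]
7. LOAD T2 → mem=3 r[T2]=3 [LOAD]
8. CAS T2 → mem=4 r[T2]=3 [OK]
9. LOAD T1 → mem=4 r[T1]=4 [LOAD]
10. CAS T1 → mem=5 r[T1]=4 [OK]
Flip is step 6.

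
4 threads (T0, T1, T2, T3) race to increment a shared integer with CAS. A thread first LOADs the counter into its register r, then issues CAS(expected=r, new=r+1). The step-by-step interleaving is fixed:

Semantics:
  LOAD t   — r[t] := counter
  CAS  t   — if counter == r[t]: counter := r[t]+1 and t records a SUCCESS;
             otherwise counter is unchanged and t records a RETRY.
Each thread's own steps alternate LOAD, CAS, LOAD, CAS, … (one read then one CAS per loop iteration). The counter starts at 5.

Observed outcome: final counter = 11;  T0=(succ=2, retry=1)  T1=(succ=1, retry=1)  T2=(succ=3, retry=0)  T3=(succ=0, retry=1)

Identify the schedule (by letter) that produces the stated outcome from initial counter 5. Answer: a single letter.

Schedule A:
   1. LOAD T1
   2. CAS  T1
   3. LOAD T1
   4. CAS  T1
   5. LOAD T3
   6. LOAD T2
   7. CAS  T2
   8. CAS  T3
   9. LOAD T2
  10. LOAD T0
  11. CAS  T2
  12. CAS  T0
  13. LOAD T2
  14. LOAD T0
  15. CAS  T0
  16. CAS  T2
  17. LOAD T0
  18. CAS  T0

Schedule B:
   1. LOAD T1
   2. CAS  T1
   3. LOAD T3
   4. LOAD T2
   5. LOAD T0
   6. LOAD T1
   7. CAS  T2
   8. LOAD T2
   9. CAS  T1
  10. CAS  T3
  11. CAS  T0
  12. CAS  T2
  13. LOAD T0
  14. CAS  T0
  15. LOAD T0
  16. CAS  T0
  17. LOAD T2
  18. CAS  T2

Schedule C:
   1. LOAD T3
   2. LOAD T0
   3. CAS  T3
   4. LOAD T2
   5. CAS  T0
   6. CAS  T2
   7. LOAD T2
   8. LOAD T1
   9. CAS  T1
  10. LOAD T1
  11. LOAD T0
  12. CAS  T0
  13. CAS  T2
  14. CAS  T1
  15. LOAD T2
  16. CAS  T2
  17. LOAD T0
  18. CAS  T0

B

Simulating candidate B:
step 1: T1 LOAD ⇒ load; ctr=5 reg=5
step 2: T1 CAS ⇒ ok; ctr=6 reg=5
step 3: T3 LOAD ⇒ load; ctr=6 reg=6
step 4: T2 LOAD ⇒ load; ctr=6 reg=6
step 5: T0 LOAD ⇒ load; ctr=6 reg=6
step 6: T1 LOAD ⇒ load; ctr=6 reg=6
step 7: T2 CAS ⇒ ok; ctr=7 reg=6
step 8: T2 LOAD ⇒ load; ctr=7 reg=7
step 9: T1 CAS ⇒ retry; ctr=7 reg=6
step 10: T3 CAS ⇒ retry; ctr=7 reg=6
step 11: T0 CAS ⇒ retry; ctr=7 reg=6
step 12: T2 CAS ⇒ ok; ctr=8 reg=7
step 13: T0 LOAD ⇒ load; ctr=8 reg=8
step 14: T0 CAS ⇒ ok; ctr=9 reg=8
step 15: T0 LOAD ⇒ load; ctr=9 reg=9
step 16: T0 CAS ⇒ ok; ctr=10 reg=9
step 17: T2 LOAD ⇒ load; ctr=10 reg=10
step 18: T2 CAS ⇒ ok; ctr=11 reg=10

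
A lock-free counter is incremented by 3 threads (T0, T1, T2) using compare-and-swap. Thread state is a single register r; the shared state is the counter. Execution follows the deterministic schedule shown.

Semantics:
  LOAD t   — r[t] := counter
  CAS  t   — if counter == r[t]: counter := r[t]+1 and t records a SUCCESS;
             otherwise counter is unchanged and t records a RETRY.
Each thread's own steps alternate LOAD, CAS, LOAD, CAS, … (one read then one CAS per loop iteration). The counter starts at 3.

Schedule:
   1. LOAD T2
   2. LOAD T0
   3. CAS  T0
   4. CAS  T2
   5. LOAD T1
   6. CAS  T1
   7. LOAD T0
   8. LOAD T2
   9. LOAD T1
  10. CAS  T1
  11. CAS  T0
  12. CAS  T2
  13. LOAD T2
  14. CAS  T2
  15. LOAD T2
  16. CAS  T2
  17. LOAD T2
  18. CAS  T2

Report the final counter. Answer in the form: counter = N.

counter = 9

T2 LOAD — after: cnt=3, r=3 — load
T0 LOAD — after: cnt=3, r=3 — load
T0 CAS — after: cnt=4, r=3 — ok
T2 CAS — after: cnt=4, r=3 — retry
T1 LOAD — after: cnt=4, r=4 — load
T1 CAS — after: cnt=5, r=4 — ok
T0 LOAD — after: cnt=5, r=5 — load
T2 LOAD — after: cnt=5, r=5 — load
T1 LOAD — after: cnt=5, r=5 — load
T1 CAS — after: cnt=6, r=5 — ok
T0 CAS — after: cnt=6, r=5 — retry
T2 CAS — after: cnt=6, r=5 — retry
T2 LOAD — after: cnt=6, r=6 — load
T2 CAS — after: cnt=7, r=6 — ok
T2 LOAD — after: cnt=7, r=7 — load
T2 CAS — after: cnt=8, r=7 — ok
T2 LOAD — after: cnt=8, r=8 — load
T2 CAS — after: cnt=9, r=8 — ok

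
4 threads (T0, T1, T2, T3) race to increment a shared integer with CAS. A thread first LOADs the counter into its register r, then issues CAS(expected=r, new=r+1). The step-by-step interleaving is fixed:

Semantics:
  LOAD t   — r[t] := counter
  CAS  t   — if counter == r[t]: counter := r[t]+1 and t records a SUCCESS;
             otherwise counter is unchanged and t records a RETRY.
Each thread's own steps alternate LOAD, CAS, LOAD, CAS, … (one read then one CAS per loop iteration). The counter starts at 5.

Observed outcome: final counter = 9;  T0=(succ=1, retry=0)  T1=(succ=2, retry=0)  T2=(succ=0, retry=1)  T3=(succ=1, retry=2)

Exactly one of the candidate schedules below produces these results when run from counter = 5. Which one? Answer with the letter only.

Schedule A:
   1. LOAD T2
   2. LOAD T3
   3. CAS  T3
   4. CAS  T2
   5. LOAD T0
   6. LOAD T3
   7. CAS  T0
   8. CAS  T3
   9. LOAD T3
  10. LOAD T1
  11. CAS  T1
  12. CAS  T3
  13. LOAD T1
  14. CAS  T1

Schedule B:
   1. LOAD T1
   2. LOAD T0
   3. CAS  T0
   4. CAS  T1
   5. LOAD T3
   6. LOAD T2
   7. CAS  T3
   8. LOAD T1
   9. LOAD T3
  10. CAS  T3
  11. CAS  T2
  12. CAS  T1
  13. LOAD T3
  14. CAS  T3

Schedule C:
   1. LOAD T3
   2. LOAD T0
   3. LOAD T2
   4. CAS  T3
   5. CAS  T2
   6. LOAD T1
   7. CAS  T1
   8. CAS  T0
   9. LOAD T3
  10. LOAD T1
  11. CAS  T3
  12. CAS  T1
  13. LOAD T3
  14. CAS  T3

A

Run A:
1. LOAD T2 → mem=5 r[T2]=5 [LOAD]
2. LOAD T3 → mem=5 r[T3]=5 [LOAD]
3. CAS T3 → mem=6 r[T3]=5 [OK]
4. CAS T2 → mem=6 r[T2]=5 [RETRY]
5. LOAD T0 → mem=6 r[T0]=6 [LOAD]
6. LOAD T3 → mem=6 r[T3]=6 [LOAD]
7. CAS T0 → mem=7 r[T0]=6 [OK]
8. CAS T3 → mem=7 r[T3]=6 [RETRY]
9. LOAD T3 → mem=7 r[T3]=7 [LOAD]
10. LOAD T1 → mem=7 r[T1]=7 [LOAD]
11. CAS T1 → mem=8 r[T1]=7 [OK]
12. CAS T3 → mem=8 r[T3]=7 [RETRY]
13. LOAD T1 → mem=8 r[T1]=8 [LOAD]
14. CAS T1 → mem=9 r[T1]=8 [OK]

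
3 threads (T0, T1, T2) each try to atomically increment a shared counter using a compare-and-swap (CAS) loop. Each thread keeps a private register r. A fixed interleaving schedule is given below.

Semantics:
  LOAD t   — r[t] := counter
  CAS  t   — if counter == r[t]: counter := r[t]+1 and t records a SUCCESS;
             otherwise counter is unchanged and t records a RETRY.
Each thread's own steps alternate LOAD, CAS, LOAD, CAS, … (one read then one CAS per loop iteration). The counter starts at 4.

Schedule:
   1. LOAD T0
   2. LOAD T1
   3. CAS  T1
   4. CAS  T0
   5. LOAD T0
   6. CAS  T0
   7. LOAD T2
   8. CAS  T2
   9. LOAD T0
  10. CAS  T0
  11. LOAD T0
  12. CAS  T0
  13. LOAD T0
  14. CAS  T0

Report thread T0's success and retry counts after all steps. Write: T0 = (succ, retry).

step 1: T0 LOAD ⇒ load; ctr=4 reg=4
step 2: T1 LOAD ⇒ load; ctr=4 reg=4
step 3: T1 CAS ⇒ ok; ctr=5 reg=4
step 4: T0 CAS ⇒ retry; ctr=5 reg=4
step 5: T0 LOAD ⇒ load; ctr=5 reg=5
step 6: T0 CAS ⇒ ok; ctr=6 reg=5
step 7: T2 LOAD ⇒ load; ctr=6 reg=6
step 8: T2 CAS ⇒ ok; ctr=7 reg=6
step 9: T0 LOAD ⇒ load; ctr=7 reg=7
step 10: T0 CAS ⇒ ok; ctr=8 reg=7
step 11: T0 LOAD ⇒ load; ctr=8 reg=8
step 12: T0 CAS ⇒ ok; ctr=9 reg=8
step 13: T0 LOAD ⇒ load; ctr=9 reg=9
step 14: T0 CAS ⇒ ok; ctr=10 reg=9

T0 = (4, 1)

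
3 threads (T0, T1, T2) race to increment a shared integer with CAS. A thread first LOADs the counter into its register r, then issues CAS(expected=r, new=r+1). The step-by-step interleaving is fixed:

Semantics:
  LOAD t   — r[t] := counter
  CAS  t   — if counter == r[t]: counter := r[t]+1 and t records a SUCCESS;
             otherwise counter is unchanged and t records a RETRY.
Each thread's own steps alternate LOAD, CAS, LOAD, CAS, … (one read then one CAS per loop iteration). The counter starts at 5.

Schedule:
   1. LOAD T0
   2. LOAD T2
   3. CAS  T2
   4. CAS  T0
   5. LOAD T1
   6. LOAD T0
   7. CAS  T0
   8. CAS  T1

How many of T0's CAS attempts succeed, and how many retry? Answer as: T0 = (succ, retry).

#1 T0 reads 5
#2 T2 reads 5
#3 T2 CAS(5→6) writes; counter now 6
#4 T0 CAS(5→6) fails; counter now 6
#5 T1 reads 6
#6 T0 reads 6
#7 T0 CAS(6→7) writes; counter now 7
#8 T1 CAS(6→7) fails; counter now 7

T0 = (1, 1)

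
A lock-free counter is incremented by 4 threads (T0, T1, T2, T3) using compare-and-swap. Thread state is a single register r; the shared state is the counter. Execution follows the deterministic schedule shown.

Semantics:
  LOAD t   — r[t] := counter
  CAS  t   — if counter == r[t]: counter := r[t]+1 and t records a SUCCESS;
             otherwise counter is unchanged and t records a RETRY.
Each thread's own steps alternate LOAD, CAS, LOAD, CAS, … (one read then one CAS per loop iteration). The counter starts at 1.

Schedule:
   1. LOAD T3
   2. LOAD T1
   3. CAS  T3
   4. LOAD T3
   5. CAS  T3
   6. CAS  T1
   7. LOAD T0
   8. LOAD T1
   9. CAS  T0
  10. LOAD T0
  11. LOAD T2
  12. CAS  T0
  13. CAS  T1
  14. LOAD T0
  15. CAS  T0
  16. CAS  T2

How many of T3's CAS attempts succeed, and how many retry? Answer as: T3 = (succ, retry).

T3 = (2, 0)

#1 T3 reads 1
#2 T1 reads 1
#3 T3 CAS(1→2) writes; counter now 2
#4 T3 reads 2
#5 T3 CAS(2→3) writes; counter now 3
#6 T1 CAS(1→2) fails; counter now 3
#7 T0 reads 3
#8 T1 reads 3
#9 T0 CAS(3→4) writes; counter now 4
#10 T0 reads 4
#11 T2 reads 4
#12 T0 CAS(4→5) writes; counter now 5
#13 T1 CAS(3→4) fails; counter now 5
#14 T0 reads 5
#15 T0 CAS(5→6) writes; counter now 6
#16 T2 CAS(4→5) fails; counter now 6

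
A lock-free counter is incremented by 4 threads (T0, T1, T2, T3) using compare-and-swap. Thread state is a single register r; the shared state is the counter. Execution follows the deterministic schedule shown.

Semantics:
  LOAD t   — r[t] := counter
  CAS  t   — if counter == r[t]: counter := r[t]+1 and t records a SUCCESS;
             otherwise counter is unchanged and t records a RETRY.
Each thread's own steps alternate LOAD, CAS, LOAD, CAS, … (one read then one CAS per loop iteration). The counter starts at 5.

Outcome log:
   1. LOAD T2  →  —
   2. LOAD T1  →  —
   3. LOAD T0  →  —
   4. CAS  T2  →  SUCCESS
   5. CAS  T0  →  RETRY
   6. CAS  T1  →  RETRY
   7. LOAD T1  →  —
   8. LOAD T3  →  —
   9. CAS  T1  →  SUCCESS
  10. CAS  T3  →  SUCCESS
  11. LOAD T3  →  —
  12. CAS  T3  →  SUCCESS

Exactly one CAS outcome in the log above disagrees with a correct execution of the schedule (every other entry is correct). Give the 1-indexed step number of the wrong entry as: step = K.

Reference trace:
T2 LOAD — after: cnt=5, r=5 — load
T1 LOAD — after: cnt=5, r=5 — load
T0 LOAD — after: cnt=5, r=5 — load
T2 CAS — after: cnt=6, r=5 — ok
T0 CAS — after: cnt=6, r=5 — retry
T1 CAS — after: cnt=6, r=5 — retry
T1 LOAD — after: cnt=6, r=6 — load
T3 LOAD — after: cnt=6, r=6 — load
T1 CAS — after: cnt=7, r=6 — ok
T3 CAS — after: cnt=7, r=6 — retry
T3 LOAD — after: cnt=7, r=7 — load
T3 CAS — after: cnt=8, r=7 — ok
Mismatch at 10.

step = 10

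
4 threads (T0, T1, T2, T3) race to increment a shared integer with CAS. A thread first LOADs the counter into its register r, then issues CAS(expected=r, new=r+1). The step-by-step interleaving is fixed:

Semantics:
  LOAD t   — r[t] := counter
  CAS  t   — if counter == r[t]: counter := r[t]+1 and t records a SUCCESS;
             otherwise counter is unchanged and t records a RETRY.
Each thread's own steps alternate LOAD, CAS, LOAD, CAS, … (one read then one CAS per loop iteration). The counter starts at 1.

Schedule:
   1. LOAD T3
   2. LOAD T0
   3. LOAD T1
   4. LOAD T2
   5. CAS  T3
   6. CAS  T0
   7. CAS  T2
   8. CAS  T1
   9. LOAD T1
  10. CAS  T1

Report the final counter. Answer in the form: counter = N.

#1 T3 reads 1
#2 T0 reads 1
#3 T1 reads 1
#4 T2 reads 1
#5 T3 CAS(1→2) writes; counter now 2
#6 T0 CAS(1→2) fails; counter now 2
#7 T2 CAS(1→2) fails; counter now 2
#8 T1 CAS(1→2) fails; counter now 2
#9 T1 reads 2
#10 T1 CAS(2→3) writes; counter now 3

counter = 3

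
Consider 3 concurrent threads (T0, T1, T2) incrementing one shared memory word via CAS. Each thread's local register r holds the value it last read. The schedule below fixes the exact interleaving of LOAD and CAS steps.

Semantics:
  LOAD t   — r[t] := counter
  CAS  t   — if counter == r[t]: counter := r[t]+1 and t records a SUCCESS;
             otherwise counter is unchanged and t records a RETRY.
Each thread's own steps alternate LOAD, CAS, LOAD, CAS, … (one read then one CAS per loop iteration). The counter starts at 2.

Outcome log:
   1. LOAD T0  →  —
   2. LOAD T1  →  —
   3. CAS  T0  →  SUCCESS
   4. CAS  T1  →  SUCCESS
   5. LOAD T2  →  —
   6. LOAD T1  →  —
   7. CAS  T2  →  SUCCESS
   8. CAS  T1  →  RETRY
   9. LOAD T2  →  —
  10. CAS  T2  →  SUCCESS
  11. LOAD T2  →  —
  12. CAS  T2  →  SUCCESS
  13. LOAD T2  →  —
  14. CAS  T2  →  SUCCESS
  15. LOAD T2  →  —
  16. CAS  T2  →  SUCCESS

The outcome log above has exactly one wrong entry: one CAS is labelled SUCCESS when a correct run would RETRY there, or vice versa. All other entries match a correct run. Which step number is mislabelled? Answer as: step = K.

step = 4

Reference trace:
1. LOAD T0 → mem=2 r[T0]=2 [LOAD]
2. LOAD T1 → mem=2 r[T1]=2 [LOAD]
3. CAS T0 → mem=3 r[T0]=2 [OK]
4. CAS T1 → mem=3 r[T1]=2 [RETRY]
5. LOAD T2 → mem=3 r[T2]=3 [LOAD]
6. LOAD T1 → mem=3 r[T1]=3 [LOAD]
7. CAS T2 → mem=4 r[T2]=3 [OK]
8. CAS T1 → mem=4 r[T1]=3 [RETRY]
9. LOAD T2 → mem=4 r[T2]=4 [LOAD]
10. CAS T2 → mem=5 r[T2]=4 [OK]
11. LOAD T2 → mem=5 r[T2]=5 [LOAD]
12. CAS T2 → mem=6 r[T2]=5 [OK]
13. LOAD T2 → mem=6 r[T2]=6 [LOAD]
14. CAS T2 → mem=7 r[T2]=6 [OK]
15. LOAD T2 → mem=7 r[T2]=7 [LOAD]
16. CAS T2 → mem=8 r[T2]=7 [OK]
Mismatch at 4.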